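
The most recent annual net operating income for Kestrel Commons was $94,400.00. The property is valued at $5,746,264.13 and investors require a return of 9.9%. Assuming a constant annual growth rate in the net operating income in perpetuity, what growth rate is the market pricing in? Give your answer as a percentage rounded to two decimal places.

P = D₀(1+g)/(r−g) ⇒ P(r−g) = D₀(1+g) ⇒ g(P+D₀) = P·r − D₀
g = (P·r − D₀)/(P + D₀) = ($5,746,264.13×0.099 − $94,400.00) / ($5,746,264.13 + $94,400.00) = 0.081237

8.12%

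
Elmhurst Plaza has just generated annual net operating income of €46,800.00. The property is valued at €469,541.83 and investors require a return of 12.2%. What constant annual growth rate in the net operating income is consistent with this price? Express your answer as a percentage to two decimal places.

P = D₀(1+g)/(r−g) ⇒ P(r−g) = D₀(1+g) ⇒ g(P+D₀) = P·r − D₀
g = (P·r − D₀)/(P + D₀) = (€469,541.83×0.122 − €46,800.00) / (€469,541.83 + €46,800.00) = 0.020305

2.03%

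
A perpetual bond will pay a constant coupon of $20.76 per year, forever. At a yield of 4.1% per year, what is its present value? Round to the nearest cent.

$506.34

Level perpetuity: PV = C / r = $20.76 / 0.041 = $506.34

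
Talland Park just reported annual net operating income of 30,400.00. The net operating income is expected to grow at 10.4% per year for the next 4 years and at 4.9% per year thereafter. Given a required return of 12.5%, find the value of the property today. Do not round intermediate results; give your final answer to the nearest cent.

505166.52

D_1 = 33561.60000
D_2 = 37052.00640
D_3 = 40905.41507
D_4 = 45159.57823
Terminal value at year 4: TV = D_4×(1+g_2)/(r−g_2) = 47372.39757/0.076 = 623321.02060
P_0 = D_1/(1+r)^1 + D_2/(1+r)^2 + D_3/(1+r)^3 + D_4/(1+r)^4 + TV/(1+r)^4
    = 29832.53333 + 29275.65938 + 28729.18040 + 28192.90237 + 389136.24453 = 505166.52002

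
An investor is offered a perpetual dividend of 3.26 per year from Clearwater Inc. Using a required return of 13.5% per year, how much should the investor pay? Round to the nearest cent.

Level perpetuity: PV = C / r = 3.26 / 0.135 = 24.15

24.15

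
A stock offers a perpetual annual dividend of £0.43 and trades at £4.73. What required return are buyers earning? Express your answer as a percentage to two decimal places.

P = C/r ⇒ r = C/P = £0.43/£4.73 = 0.090909

9.09%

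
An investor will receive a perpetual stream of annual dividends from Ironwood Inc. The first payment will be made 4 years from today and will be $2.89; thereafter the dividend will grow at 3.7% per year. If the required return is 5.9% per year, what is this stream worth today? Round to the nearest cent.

$110.61

Value at end of year 3: C₁ / (r − g) = $2.89 / (0.059 − 0.037) = $131.3636
Discount to today: PV = $131.3636 / (1 + 0.059)^3 = $131.3636 / 1.187648 = $110.61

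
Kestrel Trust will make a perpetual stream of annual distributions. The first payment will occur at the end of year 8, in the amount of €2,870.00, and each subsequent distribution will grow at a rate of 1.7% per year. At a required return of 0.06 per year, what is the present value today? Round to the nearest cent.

Value at end of year 7: C₁ / (r − g) = €2,870.00 / (0.06 − 0.017) = €66,744.1860
Discount to today: PV = €66,744.1860 / (1 + 0.06)^7 = €66,744.1860 / 1.503630 = €44,388.70

€44388.70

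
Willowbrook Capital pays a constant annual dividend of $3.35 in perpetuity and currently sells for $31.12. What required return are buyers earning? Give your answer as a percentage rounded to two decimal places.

P = C/r ⇒ r = C/P = $3.35/$31.12 = 0.107648

10.76%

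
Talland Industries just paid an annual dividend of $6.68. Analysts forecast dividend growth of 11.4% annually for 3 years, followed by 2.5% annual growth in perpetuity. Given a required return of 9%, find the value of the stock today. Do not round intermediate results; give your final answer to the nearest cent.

D_1 = 7.44152
D_2 = 8.28985
D_3 = 9.23490
Terminal value at year 3: TV = D_3×(1+g_2)/(r−g_2) = 9.46577/0.065 = 145.62721
P_0 = D_1/(1+r)^1 + D_2/(1+r)^2 + D_3/(1+r)^3 + TV/(1+r)^3
    = 6.82708 + 6.97740 + 7.13103 + 112.45093 = 133.38645

$133.39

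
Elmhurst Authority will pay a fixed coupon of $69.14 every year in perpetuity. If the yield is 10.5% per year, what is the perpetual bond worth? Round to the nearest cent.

$658.48

Level perpetuity: PV = C / r = $69.14 / 0.105 = $658.48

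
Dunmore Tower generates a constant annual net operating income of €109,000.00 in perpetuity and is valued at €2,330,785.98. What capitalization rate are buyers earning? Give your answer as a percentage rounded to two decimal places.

P = C/r ⇒ r = C/P = €109,000.00/€2,330,785.98 = 0.046765

4.68%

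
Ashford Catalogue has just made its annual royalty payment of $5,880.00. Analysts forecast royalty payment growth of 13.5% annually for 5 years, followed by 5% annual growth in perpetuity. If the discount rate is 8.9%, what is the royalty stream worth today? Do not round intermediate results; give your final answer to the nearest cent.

$228031.44

D_1 = 6673.80000
D_2 = 7574.76300
D_3 = 8597.35600
D_4 = 9757.99907
D_5 = 11075.32894
Terminal value at year 5: TV = D_5×(1+g_2)/(r−g_2) = 11629.09539/0.039 = 298181.93299
P_0 = D_1/(1+r)^1 + D_2/(1+r)^2 + D_3/(1+r)^3 + D_4/(1+r)^4 + D_5/(1+r)^5 + TV/(1+r)^5
    = 6128.37466 + 6387.24080 + 6657.04161 + 6938.23896 + 7231.31425 + 194689.22978 = 228031.44005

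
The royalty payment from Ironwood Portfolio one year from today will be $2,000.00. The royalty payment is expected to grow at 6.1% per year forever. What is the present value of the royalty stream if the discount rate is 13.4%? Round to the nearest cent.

$27397.26

Growing perpetuity: P = D₁ / (r − g) = $2,000.0000 / (0.134 − 0.061) = $27,397.26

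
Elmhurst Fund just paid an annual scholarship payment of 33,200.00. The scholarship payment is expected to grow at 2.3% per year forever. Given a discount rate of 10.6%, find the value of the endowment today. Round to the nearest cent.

409200.00

D₁ = D₀ × (1 + g) = 33,200.00 × 1.023 = 33,963.6000
Growing perpetuity: P = D₁ / (r − g) = 33,963.6000 / (0.106 − 0.023) = 409,200.00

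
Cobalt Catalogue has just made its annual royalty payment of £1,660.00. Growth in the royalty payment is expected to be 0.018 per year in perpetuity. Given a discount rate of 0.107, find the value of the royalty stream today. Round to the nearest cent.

£18987.42

D₁ = D₀ × (1 + g) = £1,660.00 × 1.018 = £1,689.8800
Growing perpetuity: P = D₁ / (r − g) = £1,689.8800 / (0.107 − 0.018) = £18,987.42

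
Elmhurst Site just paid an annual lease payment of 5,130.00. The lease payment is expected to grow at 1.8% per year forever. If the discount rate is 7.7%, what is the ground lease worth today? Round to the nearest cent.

88514.24

D₁ = D₀ × (1 + g) = 5,130.00 × 1.018 = 5,222.3400
Growing perpetuity: P = D₁ / (r − g) = 5,222.3400 / (0.077 − 0.018) = 88,514.24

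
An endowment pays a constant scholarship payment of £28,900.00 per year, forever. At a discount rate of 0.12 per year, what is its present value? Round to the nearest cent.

Level perpetuity: PV = C / r = £28,900.00 / 0.12 = £240,833.33

£240833.33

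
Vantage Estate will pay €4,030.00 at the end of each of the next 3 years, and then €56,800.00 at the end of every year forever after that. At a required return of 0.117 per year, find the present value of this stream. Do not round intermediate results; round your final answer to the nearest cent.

€358069.18

PV of 3-year annuity: €4,030.00 × [1 − (1+0.117)^−3] / 0.117 = 9729.49849
Perpetuity value at year 3: €56,800.00 / 0.117 = 485470.08547
PV of perpetuity: 485470.08547 / (1+0.117)^3 = 348339.68487
Total PV = 9729.49849 + 348339.68487 = 358069.18337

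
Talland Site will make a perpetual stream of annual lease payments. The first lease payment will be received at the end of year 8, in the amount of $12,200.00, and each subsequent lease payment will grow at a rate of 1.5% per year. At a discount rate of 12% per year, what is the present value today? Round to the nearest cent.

Value at end of year 7: C₁ / (r − g) = $12,200.00 / (0.12 − 0.015) = $116,190.4762
Discount to today: PV = $116,190.4762 / (1 + 0.12)^7 = $116,190.4762 / 2.210681 = $52,558.67

$52558.67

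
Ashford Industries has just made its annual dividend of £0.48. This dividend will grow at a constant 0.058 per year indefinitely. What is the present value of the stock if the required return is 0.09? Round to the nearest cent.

£15.87

D₁ = D₀ × (1 + g) = £0.48 × 1.058 = £0.5078
Growing perpetuity: P = D₁ / (r − g) = £0.5078 / (0.09 − 0.058) = £15.87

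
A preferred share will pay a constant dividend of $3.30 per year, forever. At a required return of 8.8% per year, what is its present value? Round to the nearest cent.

Level perpetuity: PV = C / r = $3.30 / 0.088 = $37.50

$37.50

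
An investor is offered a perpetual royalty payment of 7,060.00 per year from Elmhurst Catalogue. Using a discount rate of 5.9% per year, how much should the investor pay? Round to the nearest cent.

119661.02

Level perpetuity: PV = C / r = 7,060.00 / 0.059 = 119,661.02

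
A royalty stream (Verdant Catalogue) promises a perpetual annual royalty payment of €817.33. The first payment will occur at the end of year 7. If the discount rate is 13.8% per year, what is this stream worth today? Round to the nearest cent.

€2726.87

Value at end of year 6: C / r = €817.33 / 0.138 = €5,922.6812
Discount to today: PV = €5,922.6812 / (1 + 0.138)^6 = €5,922.6812 / 2.171969 = €2,726.87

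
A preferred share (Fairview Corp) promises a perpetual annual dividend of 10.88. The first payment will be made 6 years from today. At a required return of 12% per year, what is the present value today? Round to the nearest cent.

Value at end of year 5: C / r = 10.88 / 0.12 = 90.6667
Discount to today: PV = 90.6667 / (1 + 0.12)^5 = 90.6667 / 1.762342 = 51.45

51.45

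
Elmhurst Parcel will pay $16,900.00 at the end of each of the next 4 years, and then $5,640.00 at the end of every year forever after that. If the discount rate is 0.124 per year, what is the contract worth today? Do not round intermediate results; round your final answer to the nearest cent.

$79398.29

PV of 4-year annuity: $16,900.00 × [1 − (1+0.124)^−4] / 0.124 = 50901.74589
Perpetuity value at year 4: $5,640.00 / 0.124 = 45483.87097
PV of perpetuity: 45483.87097 / (1+0.124)^4 = 28496.54275
Total PV = 50901.74589 + 28496.54275 = 79398.28864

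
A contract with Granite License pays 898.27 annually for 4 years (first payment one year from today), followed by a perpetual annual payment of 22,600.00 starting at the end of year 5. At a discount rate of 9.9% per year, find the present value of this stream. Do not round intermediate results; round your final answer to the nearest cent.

159342.09

PV of 4-year annuity: 898.27 × [1 − (1+0.099)^−4] / 0.099 = 2853.56973
Perpetuity value at year 4: 22,600.00 / 0.099 = 228282.82828
PV of perpetuity: 228282.82828 / (1+0.099)^4 = 156488.51699
Total PV = 2853.56973 + 156488.51699 = 159342.08673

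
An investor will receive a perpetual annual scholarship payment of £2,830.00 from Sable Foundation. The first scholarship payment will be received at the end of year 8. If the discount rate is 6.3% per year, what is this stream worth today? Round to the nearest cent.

£29289.57

Value at end of year 7: C / r = £2,830.00 / 0.063 = £44,920.6349
Discount to today: PV = £44,920.6349 / (1 + 0.063)^7 = £44,920.6349 / 1.533673 = £29,289.57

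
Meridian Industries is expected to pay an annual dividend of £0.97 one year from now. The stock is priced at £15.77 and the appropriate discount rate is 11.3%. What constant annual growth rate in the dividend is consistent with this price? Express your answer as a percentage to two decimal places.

P = D₁/(r−g) ⇒ g = r − D₁/P = 0.113 − £0.97/£15.77 = 0.051491

5.15%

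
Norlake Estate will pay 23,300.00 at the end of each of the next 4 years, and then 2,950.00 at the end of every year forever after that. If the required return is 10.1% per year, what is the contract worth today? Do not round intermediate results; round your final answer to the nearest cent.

93575.29

PV of 4-year annuity: 23,300.00 × [1 − (1+0.101)^−4] / 0.101 = 73698.26806
Perpetuity value at year 4: 2,950.00 / 0.101 = 29207.92079
PV of perpetuity: 29207.92079 / (1+0.101)^4 = 19877.02419
Total PV = 73698.26806 + 19877.02419 = 93575.29225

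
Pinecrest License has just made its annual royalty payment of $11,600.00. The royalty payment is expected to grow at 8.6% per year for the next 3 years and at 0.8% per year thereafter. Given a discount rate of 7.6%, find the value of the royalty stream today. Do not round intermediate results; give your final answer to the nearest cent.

$212242.72

D_1 = 12597.60000
D_2 = 13680.99360
D_3 = 14857.55905
Terminal value at year 3: TV = D_3×(1+g_2)/(r−g_2) = 14976.41952/0.068 = 220241.46356
P_0 = D_1/(1+r)^1 + D_2/(1+r)^2 + D_3/(1+r)^3 + TV/(1+r)^3
    = 11707.80669 + 11816.61530 + 11926.43515 + 176791.86220 = 212242.71935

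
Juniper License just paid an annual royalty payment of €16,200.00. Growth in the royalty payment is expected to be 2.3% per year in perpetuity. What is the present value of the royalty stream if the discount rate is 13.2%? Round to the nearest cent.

€152042.20

D₁ = D₀ × (1 + g) = €16,200.00 × 1.023 = €16,572.6000
Growing perpetuity: P = D₁ / (r − g) = €16,572.6000 / (0.132 − 0.023) = €152,042.20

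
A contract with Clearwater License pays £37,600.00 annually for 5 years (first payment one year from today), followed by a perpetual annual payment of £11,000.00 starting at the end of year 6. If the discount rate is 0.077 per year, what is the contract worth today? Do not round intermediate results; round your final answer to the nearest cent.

£249908.32

PV of 5-year annuity: £37,600.00 × [1 − (1+0.077)^−5] / 0.077 = 151320.45481
Perpetuity value at year 5: £11,000.00 / 0.077 = 142857.14286
PV of perpetuity: 142857.14286 / (1+0.077)^5 = 98587.86086
Total PV = 151320.45481 + 98587.86086 = 249908.31568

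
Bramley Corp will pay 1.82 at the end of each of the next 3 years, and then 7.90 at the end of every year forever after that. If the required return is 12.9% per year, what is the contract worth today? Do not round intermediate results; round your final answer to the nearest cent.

46.86

PV of 3-year annuity: 1.82 × [1 − (1+0.129)^−3] / 0.129 = 4.30461
Perpetuity value at year 3: 7.90 / 0.129 = 61.24031
PV of perpetuity: 61.24031 / (1+0.129)^3 = 42.55549
Total PV = 4.30461 + 42.55549 = 46.86009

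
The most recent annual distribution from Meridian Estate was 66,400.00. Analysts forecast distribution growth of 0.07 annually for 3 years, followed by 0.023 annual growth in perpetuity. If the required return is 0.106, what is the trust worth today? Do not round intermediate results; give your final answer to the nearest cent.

927568.23

D_1 = 71048.00000
D_2 = 76021.36000
D_3 = 81342.85520
Terminal value at year 3: TV = D_3×(1+g_2)/(r−g_2) = 83213.74087/0.083 = 1002575.19120
P_0 = D_1/(1+r)^1 + D_2/(1+r)^2 + D_3/(1+r)^3 + TV/(1+r)^3
    = 64238.69801 + 62147.74582 + 60124.85355 + 741056.92985 = 927568.22723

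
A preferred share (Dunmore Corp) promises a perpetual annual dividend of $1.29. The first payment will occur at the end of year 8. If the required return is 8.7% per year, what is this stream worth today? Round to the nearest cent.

$8.27

Value at end of year 7: C / r = $1.29 / 0.087 = $14.8276
Discount to today: PV = $14.8276 / (1 + 0.087)^7 = $14.8276 / 1.793109 = $8.27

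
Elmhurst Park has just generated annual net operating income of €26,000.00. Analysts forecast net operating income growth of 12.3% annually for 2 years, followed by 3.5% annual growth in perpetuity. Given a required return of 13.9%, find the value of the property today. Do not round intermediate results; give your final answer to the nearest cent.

€302440.96

D_1 = 29198.00000
D_2 = 32789.35400
Terminal value at year 2: TV = D_2×(1+g_2)/(r−g_2) = 33936.98139/0.104 = 326317.12875
P_0 = D_1/(1+r)^1 + D_2/(1+r)^2 + TV/(1+r)^2
    = 25634.76734 + 25274.66525 + 251531.52439 = 302440.95698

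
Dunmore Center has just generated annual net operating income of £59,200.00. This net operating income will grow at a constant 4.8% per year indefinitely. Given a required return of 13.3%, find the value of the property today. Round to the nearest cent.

D₁ = D₀ × (1 + g) = £59,200.00 × 1.048 = £62,041.6000
Growing perpetuity: P = D₁ / (r − g) = £62,041.6000 / (0.133 − 0.048) = £729,901.18

£729901.18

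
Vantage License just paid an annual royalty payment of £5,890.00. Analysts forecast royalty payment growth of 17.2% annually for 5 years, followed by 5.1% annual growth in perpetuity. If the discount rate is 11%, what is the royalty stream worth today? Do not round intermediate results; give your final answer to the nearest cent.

D_1 = 6903.08000
D_2 = 8090.40976
D_3 = 9481.96024
D_4 = 11112.85740
D_5 = 13024.26887
Terminal value at year 5: TV = D_5×(1+g_2)/(r−g_2) = 13688.50659/0.059 = 232008.58619
P_0 = D_1/(1+r)^1 + D_2/(1+r)^2 + D_3/(1+r)^3 + D_4/(1+r)^4 + D_5/(1+r)^5 + TV/(1+r)^5
    = 6218.99099 + 6566.35806 + 6933.12760 + 7320.38338 + 7729.26966 + 137685.80359 = 172453.93328

£172453.93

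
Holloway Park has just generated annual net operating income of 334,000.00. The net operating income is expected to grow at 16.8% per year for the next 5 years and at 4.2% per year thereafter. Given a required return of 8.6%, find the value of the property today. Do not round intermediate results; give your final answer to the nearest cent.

13470804.20

D_1 = 390112.00000
D_2 = 455650.81600
D_3 = 532200.15309
D_4 = 621609.77881
D_5 = 726040.22165
Terminal value at year 5: TV = D_5×(1+g_2)/(r−g_2) = 756533.91096/0.044 = 17193952.52172
P_0 = D_1/(1+r)^1 + D_2/(1+r)^2 + D_3/(1+r)^3 + D_4/(1+r)^4 + D_5/(1+r)^5 + TV/(1+r)^5
    = 359219.15285 + 386342.51430 + 415513.86437 + 446887.83940 + 480630.75176 + 11382210.07587 = 13470804.19856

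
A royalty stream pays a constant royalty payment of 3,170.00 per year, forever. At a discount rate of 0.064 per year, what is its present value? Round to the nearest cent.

49531.25

Level perpetuity: PV = C / r = 3,170.00 / 0.064 = 49,531.25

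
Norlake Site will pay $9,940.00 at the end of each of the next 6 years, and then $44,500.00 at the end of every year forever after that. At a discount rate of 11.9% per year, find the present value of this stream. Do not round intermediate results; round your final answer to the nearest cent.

PV of 6-year annuity: $9,940.00 × [1 − (1+0.119)^−6] / 0.119 = 40983.39530
Perpetuity value at year 6: $44,500.00 / 0.119 = 373949.57983
PV of perpetuity: 373949.57983 / (1+0.119)^6 = 190472.60893
Total PV = 40983.39530 + 190472.60893 = 231456.00423

$231456.00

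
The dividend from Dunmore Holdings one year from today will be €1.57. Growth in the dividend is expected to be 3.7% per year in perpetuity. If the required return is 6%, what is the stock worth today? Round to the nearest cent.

Growing perpetuity: P = D₁ / (r − g) = €1.5700 / (0.06 − 0.037) = €68.26

€68.26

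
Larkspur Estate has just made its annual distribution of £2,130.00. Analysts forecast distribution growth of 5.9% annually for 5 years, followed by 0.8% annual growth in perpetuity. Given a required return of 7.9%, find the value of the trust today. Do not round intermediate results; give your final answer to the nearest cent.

D_1 = 2255.67000
D_2 = 2388.75453
D_3 = 2529.69105
D_4 = 2678.94282
D_5 = 2837.00045
Terminal value at year 5: TV = D_5×(1+g_2)/(r−g_2) = 2859.69645/0.071 = 40277.41477
P_0 = D_1/(1+r)^1 + D_2/(1+r)^2 + D_3/(1+r)^3 + D_4/(1+r)^4 + D_5/(1+r)^5 + TV/(1+r)^5
    = 2090.51900 + 2051.76981 + 2013.73885 + 1976.41283 + 1939.77867 + 27539.39302 = 37611.61218

£37611.61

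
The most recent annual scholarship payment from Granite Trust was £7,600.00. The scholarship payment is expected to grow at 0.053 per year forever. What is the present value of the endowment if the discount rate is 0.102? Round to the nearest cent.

£163322.45

D₁ = D₀ × (1 + g) = £7,600.00 × 1.053 = £8,002.8000
Growing perpetuity: P = D₁ / (r − g) = £8,002.8000 / (0.102 − 0.053) = £163,322.45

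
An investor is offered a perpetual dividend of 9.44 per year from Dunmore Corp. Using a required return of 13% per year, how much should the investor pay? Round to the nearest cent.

Level perpetuity: PV = C / r = 9.44 / 0.13 = 72.62

72.62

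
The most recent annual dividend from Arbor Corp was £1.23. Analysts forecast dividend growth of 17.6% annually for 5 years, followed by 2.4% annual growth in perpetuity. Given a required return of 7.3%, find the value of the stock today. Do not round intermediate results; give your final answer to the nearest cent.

£48.81

D_1 = 1.44648
D_2 = 1.70106
D_3 = 2.00045
D_4 = 2.35253
D_5 = 2.76657
Terminal value at year 5: TV = D_5×(1+g_2)/(r−g_2) = 2.83297/0.049 = 57.81567
P_0 = D_1/(1+r)^1 + D_2/(1+r)^2 + D_3/(1+r)^3 + D_4/(1+r)^4 + D_5/(1+r)^5 + TV/(1+r)^5
    = 1.34807 + 1.47748 + 1.61930 + 1.77474 + 1.94511 + 40.64873 = 48.81343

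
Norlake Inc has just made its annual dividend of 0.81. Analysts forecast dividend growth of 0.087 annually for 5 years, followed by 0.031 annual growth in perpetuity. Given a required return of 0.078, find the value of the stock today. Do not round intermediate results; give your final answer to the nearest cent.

22.68

D_1 = 0.88047
D_2 = 0.95707
D_3 = 1.04034
D_4 = 1.13085
D_5 = 1.22923
Terminal value at year 5: TV = D_5×(1+g_2)/(r−g_2) = 1.26733/0.047 = 26.96457
P_0 = D_1/(1+r)^1 + D_2/(1+r)^2 + D_3/(1+r)^3 + D_4/(1+r)^4 + D_5/(1+r)^5 + TV/(1+r)^5
    = 0.81676 + 0.82358 + 0.83046 + 0.83739 + 0.84438 + 18.52251 = 22.67508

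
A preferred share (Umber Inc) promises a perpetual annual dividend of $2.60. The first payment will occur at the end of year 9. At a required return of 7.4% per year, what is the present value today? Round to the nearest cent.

$19.85

Value at end of year 8: C / r = $2.60 / 0.074 = $35.1351
Discount to today: PV = $35.1351 / (1 + 0.074)^8 = $35.1351 / 1.770249 = $19.85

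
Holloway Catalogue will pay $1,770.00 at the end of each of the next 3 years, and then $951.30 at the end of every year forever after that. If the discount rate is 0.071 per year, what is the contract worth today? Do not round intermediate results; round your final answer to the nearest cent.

PV of 3-year annuity: $1,770.00 × [1 − (1+0.071)^−3] / 0.071 = 4636.56579
Perpetuity value at year 3: $951.30 / 0.071 = 13398.59155
PV of perpetuity: 13398.59155 / (1+0.071)^3 = 10906.63390
Total PV = 4636.56579 + 10906.63390 = 15543.19969

$15543.20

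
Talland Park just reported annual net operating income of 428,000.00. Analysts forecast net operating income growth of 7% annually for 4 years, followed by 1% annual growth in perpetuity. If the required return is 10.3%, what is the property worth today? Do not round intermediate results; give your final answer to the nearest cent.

5704101.40

D_1 = 457960.00000
D_2 = 490017.20000
D_3 = 524318.40400
D_4 = 561020.69228
Terminal value at year 4: TV = D_4×(1+g_2)/(r−g_2) = 566630.89920/0.093 = 6092805.36777
P_0 = D_1/(1+r)^1 + D_2/(1+r)^2 + D_3/(1+r)^3 + D_4/(1+r)^4 + TV/(1+r)^4
    = 415194.92294 + 402772.95335 + 390722.62927 + 379032.83166 + 4116378.06422 = 5704101.40143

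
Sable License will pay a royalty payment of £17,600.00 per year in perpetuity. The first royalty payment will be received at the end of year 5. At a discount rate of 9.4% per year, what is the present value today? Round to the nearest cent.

£130712.02

Value at end of year 4: C / r = £17,600.00 / 0.094 = £187,234.0426
Discount to today: PV = £187,234.0426 / (1 + 0.094)^4 = £187,234.0426 / 1.432416 = £130,712.02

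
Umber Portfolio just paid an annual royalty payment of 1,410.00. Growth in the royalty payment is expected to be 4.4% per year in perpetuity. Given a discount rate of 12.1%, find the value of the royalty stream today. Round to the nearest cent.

19117.40

D₁ = D₀ × (1 + g) = 1,410.00 × 1.044 = 1,472.0400
Growing perpetuity: P = D₁ / (r − g) = 1,472.0400 / (0.121 − 0.044) = 19,117.40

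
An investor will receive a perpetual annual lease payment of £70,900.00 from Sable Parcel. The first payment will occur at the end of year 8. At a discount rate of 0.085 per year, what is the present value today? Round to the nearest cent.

Value at end of year 7: C / r = £70,900.00 / 0.085 = £834,117.6471
Discount to today: PV = £834,117.6471 / (1 + 0.085)^7 = £834,117.6471 / 1.770142 = £471,215.04

£471215.04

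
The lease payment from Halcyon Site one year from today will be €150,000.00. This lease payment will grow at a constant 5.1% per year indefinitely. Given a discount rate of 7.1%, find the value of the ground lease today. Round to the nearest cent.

€7500000.00

Growing perpetuity: P = D₁ / (r − g) = €150,000.0000 / (0.071 − 0.051) = €7,500,000.00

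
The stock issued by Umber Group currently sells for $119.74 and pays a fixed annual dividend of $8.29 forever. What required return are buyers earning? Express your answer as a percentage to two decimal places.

P = C/r ⇒ r = C/P = $8.29/$119.74 = 0.069233

6.92%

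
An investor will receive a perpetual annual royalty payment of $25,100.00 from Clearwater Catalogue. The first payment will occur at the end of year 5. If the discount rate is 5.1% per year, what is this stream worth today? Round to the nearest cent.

Value at end of year 4: C / r = $25,100.00 / 0.051 = $492,156.8627
Discount to today: PV = $492,156.8627 / (1 + 0.051)^4 = $492,156.8627 / 1.220143 = $403,359.86

$403359.86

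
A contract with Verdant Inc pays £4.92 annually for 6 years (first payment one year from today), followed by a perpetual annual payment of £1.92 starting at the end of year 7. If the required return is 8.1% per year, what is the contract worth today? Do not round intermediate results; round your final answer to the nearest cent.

£37.53

PV of 6-year annuity: £4.92 × [1 − (1+0.081)^−6] / 0.081 = 22.67573
Perpetuity value at year 6: £1.92 / 0.081 = 23.70370
PV of perpetuity: 23.70370 / (1+0.081)^6 = 14.85464
Total PV = 22.67573 + 14.85464 = 37.53037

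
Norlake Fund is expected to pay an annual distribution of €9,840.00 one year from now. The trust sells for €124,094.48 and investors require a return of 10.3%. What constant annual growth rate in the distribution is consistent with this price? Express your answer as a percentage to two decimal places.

P = D₁/(r−g) ⇒ g = r − D₁/P = 0.103 − €9,840.00/€124,094.48 = 0.023706

2.37%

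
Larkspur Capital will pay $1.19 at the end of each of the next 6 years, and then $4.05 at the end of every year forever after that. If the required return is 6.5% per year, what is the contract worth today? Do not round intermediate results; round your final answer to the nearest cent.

$48.46

PV of 6-year annuity: $1.19 × [1 − (1+0.065)^−6] / 0.065 = 5.76081
Perpetuity value at year 6: $4.05 / 0.065 = 62.30769
PV of perpetuity: 62.30769 / (1+0.065)^6 = 42.70159
Total PV = 5.76081 + 42.70159 = 48.46239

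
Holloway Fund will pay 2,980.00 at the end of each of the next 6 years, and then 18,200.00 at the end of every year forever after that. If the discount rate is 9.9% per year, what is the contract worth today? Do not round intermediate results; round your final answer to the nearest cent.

PV of 6-year annuity: 2,980.00 × [1 − (1+0.099)^−6] / 0.099 = 13016.79956
Perpetuity value at year 6: 18,200.00 / 0.099 = 183838.38384
PV of perpetuity: 183838.38384 / (1+0.099)^6 = 104339.80935
Total PV = 13016.79956 + 104339.80935 = 117356.60891

117356.61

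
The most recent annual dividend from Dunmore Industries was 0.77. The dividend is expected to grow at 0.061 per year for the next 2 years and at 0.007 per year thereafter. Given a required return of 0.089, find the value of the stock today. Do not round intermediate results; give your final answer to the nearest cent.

D_1 = 0.81697
D_2 = 0.86681
Terminal value at year 2: TV = D_2×(1+g_2)/(r−g_2) = 0.87287/0.082 = 10.64479
P_0 = D_1/(1+r)^1 + D_2/(1+r)^2 + TV/(1+r)^2
    = 0.75020 + 0.73091 + 8.97597 = 10.45708

10.46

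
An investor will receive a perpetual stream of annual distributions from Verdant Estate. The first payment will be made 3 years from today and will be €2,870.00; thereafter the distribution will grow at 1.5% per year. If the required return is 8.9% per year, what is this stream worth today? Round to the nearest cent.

Value at end of year 2: C₁ / (r − g) = €2,870.00 / (0.089 − 0.015) = €38,783.7838
Discount to today: PV = €38,783.7838 / (1 + 0.089)^2 = €38,783.7838 / 1.185921 = €32,703.51

€32703.51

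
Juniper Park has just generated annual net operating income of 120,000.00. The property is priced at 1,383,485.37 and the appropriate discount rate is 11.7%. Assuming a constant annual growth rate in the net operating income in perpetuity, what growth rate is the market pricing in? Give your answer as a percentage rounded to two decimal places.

2.78%

P = D₀(1+g)/(r−g) ⇒ P(r−g) = D₀(1+g) ⇒ g(P+D₀) = P·r − D₀
g = (P·r − D₀)/(P + D₀) = (1,383,485.37×0.117 − 120,000.00) / (1,383,485.37 + 120,000.00) = 0.027847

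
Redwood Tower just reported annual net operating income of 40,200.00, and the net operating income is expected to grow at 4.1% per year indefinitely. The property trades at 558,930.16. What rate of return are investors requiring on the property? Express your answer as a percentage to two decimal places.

11.59%

D₁ = 40,200.00 × 1.041 = 41,848.2000
P = D₁/(r − g) ⇒ r = D₁/P + g = 41,848.2000/558,930.16 + 0.041 = 0.074872 + 0.041 = 0.115872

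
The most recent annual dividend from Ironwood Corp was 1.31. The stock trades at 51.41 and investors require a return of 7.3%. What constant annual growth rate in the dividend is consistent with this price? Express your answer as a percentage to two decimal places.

4.63%

P = D₀(1+g)/(r−g) ⇒ P(r−g) = D₀(1+g) ⇒ g(P+D₀) = P·r − D₀
g = (P·r − D₀)/(P + D₀) = (51.41×0.073 − 1.31) / (51.41 + 1.31) = 0.046338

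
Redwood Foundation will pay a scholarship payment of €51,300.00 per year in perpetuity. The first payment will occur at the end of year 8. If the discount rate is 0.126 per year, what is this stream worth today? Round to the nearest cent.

€177410.00

Value at end of year 7: C / r = €51,300.00 / 0.126 = €407,142.8571
Discount to today: PV = €407,142.8571 / (1 + 0.126)^7 = €407,142.8571 / 2.294926 = €177,410.00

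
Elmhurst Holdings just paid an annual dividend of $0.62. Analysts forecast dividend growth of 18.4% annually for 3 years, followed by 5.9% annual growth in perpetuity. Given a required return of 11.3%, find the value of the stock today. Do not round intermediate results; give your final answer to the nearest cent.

$16.74

D_1 = 0.73408
D_2 = 0.86915
D_3 = 1.02907
Terminal value at year 3: TV = D_3×(1+g_2)/(r−g_2) = 1.08979/0.054 = 20.18129
P_0 = D_1/(1+r)^1 + D_2/(1+r)^2 + D_3/(1+r)^3 + TV/(1+r)^3
    = 0.65955 + 0.70162 + 0.74638 + 14.63739 = 16.74494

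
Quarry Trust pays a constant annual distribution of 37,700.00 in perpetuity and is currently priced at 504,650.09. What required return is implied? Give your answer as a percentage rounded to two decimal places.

7.47%

P = C/r ⇒ r = C/P = 37,700.00/504,650.09 = 0.074705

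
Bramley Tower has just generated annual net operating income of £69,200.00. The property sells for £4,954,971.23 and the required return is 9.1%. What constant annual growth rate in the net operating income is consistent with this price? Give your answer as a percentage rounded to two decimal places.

7.60%

P = D₀(1+g)/(r−g) ⇒ P(r−g) = D₀(1+g) ⇒ g(P+D₀) = P·r − D₀
g = (P·r − D₀)/(P + D₀) = (£4,954,971.23×0.091 − £69,200.00) / (£4,954,971.23 + £69,200.00) = 0.075973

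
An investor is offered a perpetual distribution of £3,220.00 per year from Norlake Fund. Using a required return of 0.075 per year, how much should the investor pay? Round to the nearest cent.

£42933.33

Level perpetuity: PV = C / r = £3,220.00 / 0.075 = £42,933.33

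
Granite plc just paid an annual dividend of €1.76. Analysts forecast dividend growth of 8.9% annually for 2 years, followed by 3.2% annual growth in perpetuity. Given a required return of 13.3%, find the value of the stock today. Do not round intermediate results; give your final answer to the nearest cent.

D_1 = 1.91664
D_2 = 2.08722
Terminal value at year 2: TV = D_2×(1+g_2)/(r−g_2) = 2.15401/0.101 = 21.32685
P_0 = D_1/(1+r)^1 + D_2/(1+r)^2 + TV/(1+r)^2
    = 1.69165 + 1.62596 + 16.61372 = 19.93133

€19.93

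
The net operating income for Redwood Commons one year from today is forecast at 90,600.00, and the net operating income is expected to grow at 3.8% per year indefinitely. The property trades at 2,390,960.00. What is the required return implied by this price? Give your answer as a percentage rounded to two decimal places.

P = D₁/(r − g) ⇒ r = D₁/P + g = 90,600.0000/2,390,960.00 + 0.038 = 0.037893 + 0.038 = 0.075893

7.59%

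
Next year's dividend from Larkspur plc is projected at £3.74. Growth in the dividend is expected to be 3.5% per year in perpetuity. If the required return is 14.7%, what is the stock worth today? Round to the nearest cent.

Growing perpetuity: P = D₁ / (r − g) = £3.7400 / (0.147 − 0.035) = £33.39

£33.39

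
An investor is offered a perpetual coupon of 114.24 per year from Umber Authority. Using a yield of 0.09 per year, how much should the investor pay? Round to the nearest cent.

1269.33

Level perpetuity: PV = C / r = 114.24 / 0.09 = 1,269.33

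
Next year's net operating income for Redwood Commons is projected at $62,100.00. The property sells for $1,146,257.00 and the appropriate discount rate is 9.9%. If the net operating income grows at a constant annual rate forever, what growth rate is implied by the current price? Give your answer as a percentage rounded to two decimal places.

P = D₁/(r−g) ⇒ g = r − D₁/P = 0.099 − $62,100.00/$1,146,257.00 = 0.044824

4.48%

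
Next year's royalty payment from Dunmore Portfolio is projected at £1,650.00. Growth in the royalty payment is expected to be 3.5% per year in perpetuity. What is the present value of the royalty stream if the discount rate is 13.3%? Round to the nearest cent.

Growing perpetuity: P = D₁ / (r − g) = £1,650.0000 / (0.133 − 0.035) = £16,836.73

£16836.73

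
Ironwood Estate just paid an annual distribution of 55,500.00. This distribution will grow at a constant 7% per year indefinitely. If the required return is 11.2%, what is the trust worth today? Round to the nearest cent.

D₁ = D₀ × (1 + g) = 55,500.00 × 1.07 = 59,385.0000
Growing perpetuity: P = D₁ / (r − g) = 59,385.0000 / (0.112 − 0.07) = 1,413,928.57

1413928.57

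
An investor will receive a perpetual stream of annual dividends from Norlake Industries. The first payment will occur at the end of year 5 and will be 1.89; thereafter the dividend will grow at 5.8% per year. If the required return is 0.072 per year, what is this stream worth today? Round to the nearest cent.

102.22

Value at end of year 4: C₁ / (r − g) = 1.89 / (0.072 − 0.058) = 135.0000
Discount to today: PV = 135.0000 / (1 + 0.072)^4 = 135.0000 / 1.320624 = 102.22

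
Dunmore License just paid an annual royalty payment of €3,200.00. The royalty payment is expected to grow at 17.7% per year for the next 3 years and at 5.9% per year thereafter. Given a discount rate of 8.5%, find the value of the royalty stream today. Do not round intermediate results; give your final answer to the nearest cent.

D_1 = 3766.40000
D_2 = 4433.05280
D_3 = 5217.70315
Terminal value at year 3: TV = D_3×(1+g_2)/(r−g_2) = 5525.54763/0.026 = 212521.06274
P_0 = D_1/(1+r)^1 + D_2/(1+r)^2 + D_3/(1+r)^3 + TV/(1+r)^3
    = 3471.33641 + 3765.68014 + 4084.98205 + 166384.46110 = 177706.45970

€177706.46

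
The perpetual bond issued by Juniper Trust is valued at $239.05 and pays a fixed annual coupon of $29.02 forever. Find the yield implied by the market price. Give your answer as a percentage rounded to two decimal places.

P = C/r ⇒ r = C/P = $29.02/$239.05 = 0.121397

12.14%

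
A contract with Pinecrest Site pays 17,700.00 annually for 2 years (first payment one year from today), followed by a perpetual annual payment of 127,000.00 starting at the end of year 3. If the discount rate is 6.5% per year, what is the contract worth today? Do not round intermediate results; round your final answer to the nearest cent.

1754851.69

PV of 2-year annuity: 17,700.00 × [1 − (1+0.065)^−2] / 0.065 = 32225.08761
Perpetuity value at year 2: 127,000.00 / 0.065 = 1953846.15385
PV of perpetuity: 1953846.15385 / (1+0.065)^2 = 1722626.59864
Total PV = 32225.08761 + 1722626.59864 = 1754851.68626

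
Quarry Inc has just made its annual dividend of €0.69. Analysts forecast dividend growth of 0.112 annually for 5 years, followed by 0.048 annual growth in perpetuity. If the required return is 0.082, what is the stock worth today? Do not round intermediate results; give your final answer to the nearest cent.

D_1 = 0.76728
D_2 = 0.85322
D_3 = 0.94878
D_4 = 1.05504
D_5 = 1.17320
Terminal value at year 5: TV = D_5×(1+g_2)/(r−g_2) = 1.22952/0.034 = 36.16225
P_0 = D_1/(1+r)^1 + D_2/(1+r)^2 + D_3/(1+r)^3 + D_4/(1+r)^4 + D_5/(1+r)^5 + TV/(1+r)^5
    = 0.70913 + 0.72879 + 0.74900 + 0.76977 + 0.79111 + 24.38479 = 28.13259

€28.13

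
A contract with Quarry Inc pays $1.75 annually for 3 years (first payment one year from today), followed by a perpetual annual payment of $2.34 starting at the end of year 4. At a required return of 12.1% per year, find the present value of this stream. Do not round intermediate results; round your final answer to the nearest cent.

$17.92

PV of 3-year annuity: $1.75 × [1 − (1+0.121)^−3] / 0.121 = 4.19599
Perpetuity value at year 3: $2.34 / 0.121 = 19.33884
PV of perpetuity: 19.33884 / (1+0.121)^3 = 13.72820
Total PV = 4.19599 + 13.72820 = 17.92419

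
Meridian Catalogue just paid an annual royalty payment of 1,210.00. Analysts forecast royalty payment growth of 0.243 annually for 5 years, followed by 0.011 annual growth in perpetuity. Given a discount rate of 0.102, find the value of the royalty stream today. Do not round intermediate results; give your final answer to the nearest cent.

33352.32

D_1 = 1504.03000
D_2 = 1869.50929
D_3 = 2323.80005
D_4 = 2888.48346
D_5 = 3590.38494
Terminal value at year 5: TV = D_5×(1+g_2)/(r−g_2) = 3629.87917/0.091 = 39888.78213
P_0 = D_1/(1+r)^1 + D_2/(1+r)^2 + D_3/(1+r)^3 + D_4/(1+r)^4 + D_5/(1+r)^5 + TV/(1+r)^5
    = 1364.81851 + 1539.44593 + 1736.41677 + 1958.58988 + 2209.18986 + 24543.85656 = 33352.31752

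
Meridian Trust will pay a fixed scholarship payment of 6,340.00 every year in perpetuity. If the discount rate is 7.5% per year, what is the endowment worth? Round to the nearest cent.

84533.33

Level perpetuity: PV = C / r = 6,340.00 / 0.075 = 84,533.33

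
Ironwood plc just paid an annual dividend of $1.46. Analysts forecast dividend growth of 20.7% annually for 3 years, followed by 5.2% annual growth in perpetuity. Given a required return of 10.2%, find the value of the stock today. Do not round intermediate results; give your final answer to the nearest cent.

D_1 = 1.76222
D_2 = 2.12700
D_3 = 2.56729
Terminal value at year 3: TV = D_3×(1+g_2)/(r−g_2) = 2.70079/0.05 = 54.01575
P_0 = D_1/(1+r)^1 + D_2/(1+r)^2 + D_3/(1+r)^3 + TV/(1+r)^3
    = 1.59911 + 1.75148 + 1.91836 + 40.36227 = 45.63122

$45.63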